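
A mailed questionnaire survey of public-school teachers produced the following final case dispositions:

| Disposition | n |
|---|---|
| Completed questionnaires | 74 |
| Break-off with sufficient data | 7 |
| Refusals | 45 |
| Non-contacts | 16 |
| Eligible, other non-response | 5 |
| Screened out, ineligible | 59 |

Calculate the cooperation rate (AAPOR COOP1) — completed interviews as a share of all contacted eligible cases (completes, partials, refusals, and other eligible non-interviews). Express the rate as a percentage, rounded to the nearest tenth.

Num = 74
Denom = 74 + 7 + 45 + 5 = 131
COOP1 = 74 / 131 = 0.5649

56.5%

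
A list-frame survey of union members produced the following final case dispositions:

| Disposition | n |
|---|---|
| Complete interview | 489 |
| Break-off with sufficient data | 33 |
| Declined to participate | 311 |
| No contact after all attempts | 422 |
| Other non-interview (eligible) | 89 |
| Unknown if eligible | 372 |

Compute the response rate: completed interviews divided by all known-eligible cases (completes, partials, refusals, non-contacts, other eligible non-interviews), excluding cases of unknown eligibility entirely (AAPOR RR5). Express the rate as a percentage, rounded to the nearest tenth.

Numerator → 489
Denom → 489 + 33 + 311 + 422 + 89 = 1344
RR5 = 489 / 1344 = 0.3638

36.4%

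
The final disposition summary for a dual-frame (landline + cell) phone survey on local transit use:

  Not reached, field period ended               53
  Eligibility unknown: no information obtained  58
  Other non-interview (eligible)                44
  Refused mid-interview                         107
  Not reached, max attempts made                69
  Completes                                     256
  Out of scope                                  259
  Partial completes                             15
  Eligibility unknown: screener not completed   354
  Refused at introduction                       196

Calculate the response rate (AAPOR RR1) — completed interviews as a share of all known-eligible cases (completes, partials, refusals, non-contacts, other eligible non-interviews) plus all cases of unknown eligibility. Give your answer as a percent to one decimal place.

Declined to participate = 196 + 107 = 303
Non-contacts = 53 + 69 = 122
Unknown eligibility = 354 + 58 = 412
Top → 256
Base → 256 + 15 + 303 + 122 + 44 + 412 = 1152
RR1 = 256 / 1152 = 0.2222

22.2%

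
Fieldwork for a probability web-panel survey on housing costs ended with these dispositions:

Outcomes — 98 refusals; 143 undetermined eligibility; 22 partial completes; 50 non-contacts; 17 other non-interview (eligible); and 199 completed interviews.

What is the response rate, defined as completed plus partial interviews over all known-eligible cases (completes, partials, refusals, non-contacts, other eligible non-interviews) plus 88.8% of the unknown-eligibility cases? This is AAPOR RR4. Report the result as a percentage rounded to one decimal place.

43.1%

Top → 199 + 22 = 221
Known eligible → 199 + 22 + 98 + 50 + 17 = 386
Estimated eligible among unknowns → 0.8880 × 143 = 126.98
Denom → 386 + 126.98 = 512.98
RR4 = 221 / 512.98 = 0.4308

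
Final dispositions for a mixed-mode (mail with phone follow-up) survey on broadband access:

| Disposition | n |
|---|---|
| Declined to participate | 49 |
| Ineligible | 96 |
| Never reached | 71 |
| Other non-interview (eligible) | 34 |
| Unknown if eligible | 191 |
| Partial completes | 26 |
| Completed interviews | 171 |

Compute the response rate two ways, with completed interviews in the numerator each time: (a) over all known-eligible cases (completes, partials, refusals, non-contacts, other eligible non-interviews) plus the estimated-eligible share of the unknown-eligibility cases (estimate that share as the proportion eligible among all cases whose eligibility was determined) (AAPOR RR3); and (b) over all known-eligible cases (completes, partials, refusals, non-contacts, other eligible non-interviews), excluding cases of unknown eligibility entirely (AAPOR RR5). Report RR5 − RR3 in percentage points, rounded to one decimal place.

Numerator = 171
Eligible (known) = 171 + 26 + 49 + 71 + 34 = 351
e = 351 / (351 + 96) = 351 / 447 = 0.7852
e × U = 0.7852 × 191 = 149.97
Denom = 351 + 149.97 = 500.97
RR3 = 171 / 500.97 = 0.3413
Denom = 171 + 26 + 49 + 71 + 34 = 351
RR5 = 171 / 351 = 0.4872
Difference = 48.72 − 34.13 = 14.59 percentage points

14.6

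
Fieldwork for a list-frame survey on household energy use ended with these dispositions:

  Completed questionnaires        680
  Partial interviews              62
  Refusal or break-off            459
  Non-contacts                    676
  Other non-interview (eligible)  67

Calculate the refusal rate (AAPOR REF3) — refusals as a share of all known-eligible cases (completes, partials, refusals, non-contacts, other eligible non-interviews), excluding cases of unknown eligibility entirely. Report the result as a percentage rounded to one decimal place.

23.6%

Num: 459
Denominator: 680 + 62 + 459 + 676 + 67 = 1944
REF3 = 459 / 1944 = 0.2361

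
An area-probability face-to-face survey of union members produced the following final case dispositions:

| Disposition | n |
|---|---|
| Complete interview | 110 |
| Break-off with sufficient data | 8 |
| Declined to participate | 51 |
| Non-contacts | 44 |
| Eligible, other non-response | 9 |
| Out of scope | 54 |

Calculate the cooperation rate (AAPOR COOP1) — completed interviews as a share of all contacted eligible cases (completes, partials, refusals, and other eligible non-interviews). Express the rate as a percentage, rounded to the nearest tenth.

Numerator: 110
Denom: 110 + 8 + 51 + 9 = 178
COOP1 = 110 / 178 = 0.6180

61.8%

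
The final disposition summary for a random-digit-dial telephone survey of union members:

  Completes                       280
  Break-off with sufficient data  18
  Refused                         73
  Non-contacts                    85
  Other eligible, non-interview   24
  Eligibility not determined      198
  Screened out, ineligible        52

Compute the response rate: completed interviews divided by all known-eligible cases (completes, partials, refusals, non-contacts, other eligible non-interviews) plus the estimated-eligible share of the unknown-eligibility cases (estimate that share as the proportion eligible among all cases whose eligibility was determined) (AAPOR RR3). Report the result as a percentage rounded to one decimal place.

42.5%

Num = 280
Known eligible = 280 + 18 + 73 + 85 + 24 = 480
e = 480 / (480 + 52) = 480 / 532 = 0.9023
e × U = 0.9023 × 198 = 178.66
Base = 480 + 178.66 = 658.66
RR3 = 280 / 658.66 = 0.4251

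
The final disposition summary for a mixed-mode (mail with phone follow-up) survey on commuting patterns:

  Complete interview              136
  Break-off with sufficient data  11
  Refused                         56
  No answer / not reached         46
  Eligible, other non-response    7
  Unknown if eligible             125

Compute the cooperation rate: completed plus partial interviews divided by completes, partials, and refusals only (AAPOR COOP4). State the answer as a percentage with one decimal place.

Top = 136 + 11 = 147
Denominator = 136 + 11 + 56 = 203
COOP4 = 147 / 203 = 0.7241

72.4%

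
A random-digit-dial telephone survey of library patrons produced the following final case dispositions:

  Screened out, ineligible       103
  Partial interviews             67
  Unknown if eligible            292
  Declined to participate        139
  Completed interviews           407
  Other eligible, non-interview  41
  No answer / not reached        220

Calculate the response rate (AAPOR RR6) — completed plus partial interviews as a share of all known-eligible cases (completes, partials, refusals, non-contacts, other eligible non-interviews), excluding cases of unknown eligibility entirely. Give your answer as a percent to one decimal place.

Top → 407 + 67 = 474
Denominator → 407 + 67 + 139 + 220 + 41 = 874
RR6 = 474 / 874 = 0.5423

54.2%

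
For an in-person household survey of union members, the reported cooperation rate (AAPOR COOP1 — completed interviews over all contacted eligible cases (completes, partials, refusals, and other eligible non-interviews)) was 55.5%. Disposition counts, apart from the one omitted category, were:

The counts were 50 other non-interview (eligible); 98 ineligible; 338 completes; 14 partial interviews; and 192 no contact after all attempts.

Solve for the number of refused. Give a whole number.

COOP1 = 338 / D = 0.555
D = 338 / 0.555 = 609.0
Other denominator terms total 402
refused = 609.0 − 402 ≈ 207

207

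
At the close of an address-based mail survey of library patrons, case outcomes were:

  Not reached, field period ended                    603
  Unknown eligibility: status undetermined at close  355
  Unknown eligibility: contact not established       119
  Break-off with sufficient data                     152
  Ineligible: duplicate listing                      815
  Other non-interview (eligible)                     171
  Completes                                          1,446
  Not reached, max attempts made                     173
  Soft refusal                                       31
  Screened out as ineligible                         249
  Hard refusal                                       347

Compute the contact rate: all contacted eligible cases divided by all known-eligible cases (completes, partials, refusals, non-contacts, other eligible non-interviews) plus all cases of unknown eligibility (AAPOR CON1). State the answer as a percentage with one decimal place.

Declined to participate = 347 + 31 = 378
Never reached = 603 + 173 = 776
Unknown eligibility = 119 + 355 = 474
Screened out, ineligible = 249 + 815 = 1064
Num → 1446 + 152 + 378 + 171 = 2147
Base → 1446 + 152 + 378 + 776 + 171 + 474 = 3397
CON1 = 2147 / 3397 = 0.6320

63.2%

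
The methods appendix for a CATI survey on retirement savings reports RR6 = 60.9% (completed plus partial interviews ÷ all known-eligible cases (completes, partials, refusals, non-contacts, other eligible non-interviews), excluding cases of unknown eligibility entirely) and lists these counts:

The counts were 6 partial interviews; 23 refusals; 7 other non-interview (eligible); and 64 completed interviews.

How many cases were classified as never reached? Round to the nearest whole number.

15

Num = 64 + 6 = 70
RR6 = 70 / D = 0.609
D = 70 / 0.609 = 114.9
Remaining denominator categories sum to 100
never reached = 114.9 − 100 ≈ 15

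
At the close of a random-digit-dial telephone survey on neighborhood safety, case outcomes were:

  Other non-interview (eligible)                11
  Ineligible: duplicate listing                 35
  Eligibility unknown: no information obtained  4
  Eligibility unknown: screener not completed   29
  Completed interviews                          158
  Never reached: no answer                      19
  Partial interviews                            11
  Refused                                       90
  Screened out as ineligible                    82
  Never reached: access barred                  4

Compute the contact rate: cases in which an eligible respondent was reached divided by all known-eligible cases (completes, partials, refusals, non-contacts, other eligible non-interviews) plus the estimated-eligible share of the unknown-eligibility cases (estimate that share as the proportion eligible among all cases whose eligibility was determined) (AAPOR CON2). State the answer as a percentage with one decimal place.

85.3%

Non-contacts = 19 + 4 = 23
Undetermined eligibility = 29 + 4 = 33
Not eligible = 82 + 35 = 117
Top: 158 + 11 + 90 + 11 = 270
Determined eligible: 158 + 11 + 90 + 23 + 11 = 293
e = 293 / (293 + 117) = 293 / 410 = 0.7146
Eligible share of unknowns: 0.7146 × 33 = 23.58
Denom: 293 + 23.58 = 316.58
CON2 = 270 / 316.58 = 0.8529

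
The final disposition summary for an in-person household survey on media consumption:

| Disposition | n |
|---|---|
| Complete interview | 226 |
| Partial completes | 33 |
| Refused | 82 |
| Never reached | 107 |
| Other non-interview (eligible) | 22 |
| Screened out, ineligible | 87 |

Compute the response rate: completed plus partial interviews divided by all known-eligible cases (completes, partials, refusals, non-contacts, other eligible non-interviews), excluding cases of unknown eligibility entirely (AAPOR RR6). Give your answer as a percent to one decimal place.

55.1%

Top = 226 + 33 = 259
Base = 226 + 33 + 82 + 107 + 22 = 470
RR6 = 259 / 470 = 0.5511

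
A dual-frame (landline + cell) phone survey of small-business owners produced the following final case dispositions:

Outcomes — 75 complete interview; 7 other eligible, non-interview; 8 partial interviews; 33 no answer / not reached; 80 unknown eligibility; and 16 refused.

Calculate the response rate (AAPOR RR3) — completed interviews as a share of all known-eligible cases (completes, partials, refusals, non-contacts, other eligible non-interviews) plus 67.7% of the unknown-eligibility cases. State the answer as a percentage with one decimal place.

Top → 75
Eligible (known) → 75 + 8 + 16 + 33 + 7 = 139
Eligible share of unknowns → 0.6770 × 80 = 54.16
Denominator → 139 + 54.16 = 193.16
RR3 = 75 / 193.16 = 0.3883

38.8%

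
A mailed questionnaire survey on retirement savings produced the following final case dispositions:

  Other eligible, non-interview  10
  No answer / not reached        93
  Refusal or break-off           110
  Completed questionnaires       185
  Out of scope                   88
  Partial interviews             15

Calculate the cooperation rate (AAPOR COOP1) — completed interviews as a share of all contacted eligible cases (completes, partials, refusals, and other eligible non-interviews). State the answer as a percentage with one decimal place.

Num: 185
Denom: 185 + 15 + 110 + 10 = 320
COOP1 = 185 / 320 = 0.5781

57.8%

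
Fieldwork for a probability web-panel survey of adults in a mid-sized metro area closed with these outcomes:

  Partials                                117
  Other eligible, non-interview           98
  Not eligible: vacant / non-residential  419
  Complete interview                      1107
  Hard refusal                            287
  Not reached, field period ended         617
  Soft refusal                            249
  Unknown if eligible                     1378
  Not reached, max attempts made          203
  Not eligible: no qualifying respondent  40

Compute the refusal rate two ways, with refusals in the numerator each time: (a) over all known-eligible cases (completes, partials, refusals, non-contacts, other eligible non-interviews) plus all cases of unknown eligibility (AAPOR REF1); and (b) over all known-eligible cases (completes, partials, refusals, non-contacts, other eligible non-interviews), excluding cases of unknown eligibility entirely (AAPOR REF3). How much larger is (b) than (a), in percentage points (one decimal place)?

6.8

Refused = 287 + 249 = 536
Non-contacts = 617 + 203 = 820
Screened out, ineligible = 40 + 419 = 459
Numerator: 536
Base: 1107 + 117 + 536 + 820 + 98 + 1378 = 4056
REF1 = 536 / 4056 = 0.1321
Base: 1107 + 117 + 536 + 820 + 98 = 2678
REF3 = 536 / 2678 = 0.2001
Difference = 20.01 − 13.21 = 6.80 percentage points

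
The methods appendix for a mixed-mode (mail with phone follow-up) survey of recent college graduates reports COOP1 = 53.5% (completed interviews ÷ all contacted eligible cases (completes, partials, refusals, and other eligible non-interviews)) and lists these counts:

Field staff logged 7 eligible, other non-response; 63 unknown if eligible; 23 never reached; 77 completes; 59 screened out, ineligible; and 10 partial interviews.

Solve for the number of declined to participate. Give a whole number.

COOP1 = 77 / D = 0.535
D = 77 / 0.535 = 143.9
Remaining denominator categories sum to 94
declined to participate = 143.9 − 94 ≈ 50

50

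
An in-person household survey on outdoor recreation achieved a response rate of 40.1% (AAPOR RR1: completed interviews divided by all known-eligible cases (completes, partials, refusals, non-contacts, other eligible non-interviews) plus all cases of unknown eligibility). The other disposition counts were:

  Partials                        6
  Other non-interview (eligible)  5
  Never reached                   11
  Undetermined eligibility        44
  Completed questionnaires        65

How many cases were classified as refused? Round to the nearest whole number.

31

RR1 = 65 / D = 0.401
D = 65 / 0.401 = 162.1
Remaining denominator categories sum to 131
refused = 162.1 − 131 ≈ 31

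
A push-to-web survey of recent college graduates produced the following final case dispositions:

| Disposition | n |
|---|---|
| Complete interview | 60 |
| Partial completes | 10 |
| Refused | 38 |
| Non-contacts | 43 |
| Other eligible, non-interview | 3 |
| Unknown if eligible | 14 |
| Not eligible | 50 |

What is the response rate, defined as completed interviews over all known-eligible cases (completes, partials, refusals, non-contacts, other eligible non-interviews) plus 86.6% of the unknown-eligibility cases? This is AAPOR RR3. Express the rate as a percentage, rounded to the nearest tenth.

36.1%

Top: 60
Determined eligible: 60 + 10 + 38 + 43 + 3 = 154
e × U: 0.8660 × 14 = 12.12
Base: 154 + 12.12 = 166.12
RR3 = 60 / 166.12 = 0.3612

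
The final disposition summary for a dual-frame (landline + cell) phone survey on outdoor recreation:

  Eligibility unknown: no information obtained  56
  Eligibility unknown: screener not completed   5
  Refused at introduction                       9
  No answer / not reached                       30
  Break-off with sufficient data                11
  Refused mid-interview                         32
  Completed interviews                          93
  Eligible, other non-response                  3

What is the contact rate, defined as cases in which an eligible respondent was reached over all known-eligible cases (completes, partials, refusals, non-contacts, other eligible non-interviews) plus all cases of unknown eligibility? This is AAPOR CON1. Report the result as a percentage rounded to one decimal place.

61.9%

Refused = 9 + 32 = 41
Unknown eligibility = 5 + 56 = 61
Numerator = 93 + 11 + 41 + 3 = 148
Base = 93 + 11 + 41 + 30 + 3 + 61 = 239
CON1 = 148 / 239 = 0.6192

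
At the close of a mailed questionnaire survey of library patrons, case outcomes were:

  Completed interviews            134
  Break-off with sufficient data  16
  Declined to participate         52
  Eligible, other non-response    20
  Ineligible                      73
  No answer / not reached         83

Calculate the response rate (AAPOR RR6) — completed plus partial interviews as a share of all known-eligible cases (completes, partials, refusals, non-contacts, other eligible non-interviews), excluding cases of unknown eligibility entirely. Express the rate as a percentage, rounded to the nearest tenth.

49.2%

Numerator: 134 + 16 = 150
Base: 134 + 16 + 52 + 83 + 20 = 305
RR6 = 150 / 305 = 0.4918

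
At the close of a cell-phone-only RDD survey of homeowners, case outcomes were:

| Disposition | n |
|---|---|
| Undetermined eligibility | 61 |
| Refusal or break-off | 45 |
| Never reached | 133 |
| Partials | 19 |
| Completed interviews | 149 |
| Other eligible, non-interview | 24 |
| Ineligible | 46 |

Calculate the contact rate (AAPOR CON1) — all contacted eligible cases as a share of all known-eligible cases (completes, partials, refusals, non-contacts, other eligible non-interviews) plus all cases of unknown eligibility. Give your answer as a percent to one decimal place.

Top → 149 + 19 + 45 + 24 = 237
Base → 149 + 19 + 45 + 133 + 24 + 61 = 431
CON1 = 237 / 431 = 0.5499

55.0%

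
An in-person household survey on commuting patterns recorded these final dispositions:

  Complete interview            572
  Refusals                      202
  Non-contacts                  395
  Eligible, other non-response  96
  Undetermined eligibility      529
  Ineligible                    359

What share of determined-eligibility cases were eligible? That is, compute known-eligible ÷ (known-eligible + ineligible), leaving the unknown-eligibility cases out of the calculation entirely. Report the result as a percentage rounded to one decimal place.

Determined eligible = 572 + 202 + 395 + 96 = 1265
e = 1265 / (1265 + 359) = 1265 / 1624 = 0.7789

77.9%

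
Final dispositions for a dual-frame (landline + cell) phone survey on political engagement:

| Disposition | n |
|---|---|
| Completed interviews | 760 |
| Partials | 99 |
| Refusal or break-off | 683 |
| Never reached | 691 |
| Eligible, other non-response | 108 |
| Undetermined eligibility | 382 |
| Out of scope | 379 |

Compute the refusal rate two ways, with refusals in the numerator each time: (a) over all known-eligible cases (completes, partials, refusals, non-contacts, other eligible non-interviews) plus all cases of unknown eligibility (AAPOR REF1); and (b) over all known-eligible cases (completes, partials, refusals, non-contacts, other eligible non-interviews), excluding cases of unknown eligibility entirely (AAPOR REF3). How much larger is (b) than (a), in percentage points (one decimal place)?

Numerator: 683
Denominator: 760 + 99 + 683 + 691 + 108 + 382 = 2723
REF1 = 683 / 2723 = 0.2508
Denominator: 760 + 99 + 683 + 691 + 108 = 2341
REF3 = 683 / 2341 = 0.2918
Difference = 29.18 − 25.08 = 4.10 percentage points

4.1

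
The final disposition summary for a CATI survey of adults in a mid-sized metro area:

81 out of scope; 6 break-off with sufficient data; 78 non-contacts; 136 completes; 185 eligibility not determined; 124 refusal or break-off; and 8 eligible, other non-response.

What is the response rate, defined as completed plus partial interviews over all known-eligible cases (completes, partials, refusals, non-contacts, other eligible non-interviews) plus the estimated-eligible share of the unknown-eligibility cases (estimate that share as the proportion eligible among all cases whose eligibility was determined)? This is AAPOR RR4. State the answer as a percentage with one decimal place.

Num: 136 + 6 = 142
Known eligible: 136 + 6 + 124 + 78 + 8 = 352
e = 352 / (352 + 81) = 352 / 433 = 0.8129
Eligible share of unknowns: 0.8129 × 185 = 150.39
Base: 352 + 150.39 = 502.39
RR4 = 142 / 502.39 = 0.2826

28.3%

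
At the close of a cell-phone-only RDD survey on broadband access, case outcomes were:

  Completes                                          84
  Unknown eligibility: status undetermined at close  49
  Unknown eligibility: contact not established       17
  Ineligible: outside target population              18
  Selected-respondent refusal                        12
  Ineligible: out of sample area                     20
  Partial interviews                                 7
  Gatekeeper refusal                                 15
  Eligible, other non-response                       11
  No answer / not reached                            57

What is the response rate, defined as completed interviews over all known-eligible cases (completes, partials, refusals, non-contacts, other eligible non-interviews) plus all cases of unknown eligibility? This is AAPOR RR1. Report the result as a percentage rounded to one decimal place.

33.3%

Refusals = 15 + 12 = 27
Eligibility not determined = 17 + 49 = 66
Out of scope = 18 + 20 = 38
Top: 84
Denom: 84 + 7 + 27 + 57 + 11 + 66 = 252
RR1 = 84 / 252 = 0.3333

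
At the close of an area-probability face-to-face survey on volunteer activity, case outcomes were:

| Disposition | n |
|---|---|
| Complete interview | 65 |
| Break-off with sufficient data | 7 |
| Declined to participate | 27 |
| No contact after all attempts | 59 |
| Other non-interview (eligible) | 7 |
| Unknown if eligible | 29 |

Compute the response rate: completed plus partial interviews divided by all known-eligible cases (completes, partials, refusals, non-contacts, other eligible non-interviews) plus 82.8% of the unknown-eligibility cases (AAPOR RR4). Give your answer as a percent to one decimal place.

38.1%

Numerator → 65 + 7 = 72
Known eligible → 65 + 7 + 27 + 59 + 7 = 165
Eligible share of unknowns → 0.8280 × 29 = 24.01
Base → 165 + 24.01 = 189.01
RR4 = 72 / 189.01 = 0.3809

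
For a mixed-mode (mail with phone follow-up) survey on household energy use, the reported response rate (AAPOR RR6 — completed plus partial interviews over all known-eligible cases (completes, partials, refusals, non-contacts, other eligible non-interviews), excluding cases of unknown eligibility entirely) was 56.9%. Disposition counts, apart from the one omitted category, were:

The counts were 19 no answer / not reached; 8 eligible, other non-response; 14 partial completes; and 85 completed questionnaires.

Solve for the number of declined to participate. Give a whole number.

Numerator = 85 + 14 = 99
RR6 = 99 / D = 0.569
D = 99 / 0.569 = 174.0
Rest of base = 126
declined to participate = 174.0 − 126 ≈ 48

48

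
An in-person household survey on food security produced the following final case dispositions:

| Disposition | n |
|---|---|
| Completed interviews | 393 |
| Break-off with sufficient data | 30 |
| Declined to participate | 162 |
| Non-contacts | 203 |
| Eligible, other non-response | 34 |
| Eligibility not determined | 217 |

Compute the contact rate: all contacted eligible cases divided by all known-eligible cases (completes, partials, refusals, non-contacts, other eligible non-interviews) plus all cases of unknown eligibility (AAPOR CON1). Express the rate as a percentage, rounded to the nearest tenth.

59.6%

Numerator: 393 + 30 + 162 + 34 = 619
Denom: 393 + 30 + 162 + 203 + 34 + 217 = 1039
CON1 = 619 / 1039 = 0.5958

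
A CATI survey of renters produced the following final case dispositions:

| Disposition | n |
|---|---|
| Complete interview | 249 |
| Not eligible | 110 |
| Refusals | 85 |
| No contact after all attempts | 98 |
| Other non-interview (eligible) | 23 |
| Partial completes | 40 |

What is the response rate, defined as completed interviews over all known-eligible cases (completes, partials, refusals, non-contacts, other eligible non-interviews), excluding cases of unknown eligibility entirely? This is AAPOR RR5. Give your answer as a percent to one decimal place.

50.3%

Numerator = 249
Denom = 249 + 40 + 85 + 98 + 23 = 495
RR5 = 249 / 495 = 0.5030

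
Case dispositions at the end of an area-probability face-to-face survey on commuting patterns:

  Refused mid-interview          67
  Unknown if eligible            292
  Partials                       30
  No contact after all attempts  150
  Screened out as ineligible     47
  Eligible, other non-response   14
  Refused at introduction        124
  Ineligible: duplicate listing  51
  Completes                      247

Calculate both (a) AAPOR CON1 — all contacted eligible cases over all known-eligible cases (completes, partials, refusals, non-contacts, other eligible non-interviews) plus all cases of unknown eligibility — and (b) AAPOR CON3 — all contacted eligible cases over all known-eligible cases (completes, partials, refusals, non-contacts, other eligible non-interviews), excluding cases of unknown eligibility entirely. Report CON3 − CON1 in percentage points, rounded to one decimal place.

Refusals = 124 + 67 = 191
Out of scope = 47 + 51 = 98
Numerator = 247 + 30 + 191 + 14 = 482
Denominator = 247 + 30 + 191 + 150 + 14 + 292 = 924
CON1 = 482 / 924 = 0.5216
Denominator = 247 + 30 + 191 + 150 + 14 = 632
CON3 = 482 / 632 = 0.7627
Difference = 76.27 − 52.16 = 24.11 percentage points

24.1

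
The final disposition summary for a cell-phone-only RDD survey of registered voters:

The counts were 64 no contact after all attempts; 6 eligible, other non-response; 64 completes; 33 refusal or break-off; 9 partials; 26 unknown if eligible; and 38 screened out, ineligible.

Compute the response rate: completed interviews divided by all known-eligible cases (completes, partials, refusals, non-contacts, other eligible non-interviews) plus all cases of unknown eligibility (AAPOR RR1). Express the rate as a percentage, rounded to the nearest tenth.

Num: 64
Denom: 64 + 9 + 33 + 64 + 6 + 26 = 202
RR1 = 64 / 202 = 0.3168

31.7%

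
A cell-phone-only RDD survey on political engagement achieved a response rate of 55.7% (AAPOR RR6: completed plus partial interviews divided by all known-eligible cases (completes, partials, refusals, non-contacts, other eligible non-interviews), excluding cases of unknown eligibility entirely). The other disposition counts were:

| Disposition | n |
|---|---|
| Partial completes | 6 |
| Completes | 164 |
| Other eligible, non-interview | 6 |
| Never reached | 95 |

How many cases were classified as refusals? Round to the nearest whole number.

34

Top = 164 + 6 = 170
RR6 = 170 / D = 0.557
D = 170 / 0.557 = 305.2
Rest of base = 271
refusals = 305.2 − 271 ≈ 34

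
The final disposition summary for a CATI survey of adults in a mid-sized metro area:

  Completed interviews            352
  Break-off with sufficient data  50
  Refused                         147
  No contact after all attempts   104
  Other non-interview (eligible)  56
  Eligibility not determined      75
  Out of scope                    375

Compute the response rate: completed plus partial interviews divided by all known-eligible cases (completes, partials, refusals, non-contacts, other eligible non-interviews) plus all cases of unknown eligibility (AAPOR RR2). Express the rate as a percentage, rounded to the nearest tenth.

51.3%

Top = 352 + 50 = 402
Denominator = 352 + 50 + 147 + 104 + 56 + 75 = 784
RR2 = 402 / 784 = 0.5128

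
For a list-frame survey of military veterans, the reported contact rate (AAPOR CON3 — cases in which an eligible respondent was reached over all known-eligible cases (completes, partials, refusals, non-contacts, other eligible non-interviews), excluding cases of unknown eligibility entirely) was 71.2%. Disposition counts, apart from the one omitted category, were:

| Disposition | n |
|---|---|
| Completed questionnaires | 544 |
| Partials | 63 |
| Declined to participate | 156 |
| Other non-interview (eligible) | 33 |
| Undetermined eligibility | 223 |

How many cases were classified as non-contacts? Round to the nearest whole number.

Top: 544 + 63 + 156 + 33 = 796
CON3 = 796 / D = 0.712
D = 796 / 0.712 = 1118.0
Remaining denominator categories sum to 796
non-contacts = 1118.0 − 796 ≈ 322

322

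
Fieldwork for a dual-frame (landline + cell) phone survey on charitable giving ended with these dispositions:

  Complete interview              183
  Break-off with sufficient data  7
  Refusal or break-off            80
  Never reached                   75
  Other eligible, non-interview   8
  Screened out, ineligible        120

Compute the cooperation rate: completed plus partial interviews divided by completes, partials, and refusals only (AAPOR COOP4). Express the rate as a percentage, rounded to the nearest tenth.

Top = 183 + 7 = 190
Denominator = 183 + 7 + 80 = 270
COOP4 = 190 / 270 = 0.7037

70.4%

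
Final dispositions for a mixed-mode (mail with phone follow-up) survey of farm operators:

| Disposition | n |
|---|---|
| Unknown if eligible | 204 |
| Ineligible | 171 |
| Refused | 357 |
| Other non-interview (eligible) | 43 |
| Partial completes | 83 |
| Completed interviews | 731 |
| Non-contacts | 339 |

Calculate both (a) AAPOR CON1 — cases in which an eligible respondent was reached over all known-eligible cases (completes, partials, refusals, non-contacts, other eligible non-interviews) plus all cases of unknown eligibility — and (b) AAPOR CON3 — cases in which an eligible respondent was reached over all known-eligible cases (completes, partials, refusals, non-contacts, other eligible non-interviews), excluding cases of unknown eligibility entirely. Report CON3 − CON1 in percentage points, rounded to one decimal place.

Numerator: 731 + 83 + 357 + 43 = 1214
Denom: 731 + 83 + 357 + 339 + 43 + 204 = 1757
CON1 = 1214 / 1757 = 0.6910
Denom: 731 + 83 + 357 + 339 + 43 = 1553
CON3 = 1214 / 1553 = 0.7817
Difference = 78.17 − 69.10 = 9.07 percentage points

9.1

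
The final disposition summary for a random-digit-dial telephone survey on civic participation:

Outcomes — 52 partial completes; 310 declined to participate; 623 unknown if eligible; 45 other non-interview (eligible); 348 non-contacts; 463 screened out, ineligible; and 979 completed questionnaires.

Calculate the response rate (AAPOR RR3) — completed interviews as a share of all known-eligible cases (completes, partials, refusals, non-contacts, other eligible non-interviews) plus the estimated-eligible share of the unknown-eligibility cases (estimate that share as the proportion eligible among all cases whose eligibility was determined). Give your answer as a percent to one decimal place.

Numerator = 979
Known eligible = 979 + 52 + 310 + 348 + 45 = 1734
e = 1734 / (1734 + 463) = 1734 / 2197 = 0.7893
Estimated eligible among unknowns = 0.7893 × 623 = 491.73
Base = 1734 + 491.73 = 2225.73
RR3 = 979 / 2225.73 = 0.4399

44.0%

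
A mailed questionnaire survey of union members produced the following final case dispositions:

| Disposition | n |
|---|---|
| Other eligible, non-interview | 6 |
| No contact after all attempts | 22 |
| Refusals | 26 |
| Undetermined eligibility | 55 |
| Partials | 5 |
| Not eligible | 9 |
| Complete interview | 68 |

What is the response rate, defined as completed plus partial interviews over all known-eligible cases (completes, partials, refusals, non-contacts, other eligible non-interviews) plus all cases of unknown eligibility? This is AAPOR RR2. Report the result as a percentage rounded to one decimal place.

Num = 68 + 5 = 73
Base = 68 + 5 + 26 + 22 + 6 + 55 = 182
RR2 = 73 / 182 = 0.4011

40.1%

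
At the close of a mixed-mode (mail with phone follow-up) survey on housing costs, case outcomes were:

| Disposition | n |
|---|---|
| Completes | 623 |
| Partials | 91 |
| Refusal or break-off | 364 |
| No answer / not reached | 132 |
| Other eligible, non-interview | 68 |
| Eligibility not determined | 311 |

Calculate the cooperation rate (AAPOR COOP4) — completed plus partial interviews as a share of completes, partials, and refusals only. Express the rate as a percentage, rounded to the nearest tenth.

Num = 623 + 91 = 714
Base = 623 + 91 + 364 = 1078
COOP4 = 714 / 1078 = 0.6623

66.2%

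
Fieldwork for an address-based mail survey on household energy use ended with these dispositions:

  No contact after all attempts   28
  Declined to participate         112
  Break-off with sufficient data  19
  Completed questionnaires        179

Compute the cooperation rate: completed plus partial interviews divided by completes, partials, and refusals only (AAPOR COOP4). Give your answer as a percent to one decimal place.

63.9%

Top: 179 + 19 = 198
Denominator: 179 + 19 + 112 = 310
COOP4 = 198 / 310 = 0.6387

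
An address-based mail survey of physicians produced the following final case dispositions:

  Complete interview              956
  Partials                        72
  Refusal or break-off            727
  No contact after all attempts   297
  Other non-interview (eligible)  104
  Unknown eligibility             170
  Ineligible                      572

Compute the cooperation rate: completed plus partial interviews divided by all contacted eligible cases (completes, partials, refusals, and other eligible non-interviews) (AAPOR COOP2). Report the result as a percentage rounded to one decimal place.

Num → 956 + 72 = 1028
Denom → 956 + 72 + 727 + 104 = 1859
COOP2 = 1028 / 1859 = 0.5530

55.3%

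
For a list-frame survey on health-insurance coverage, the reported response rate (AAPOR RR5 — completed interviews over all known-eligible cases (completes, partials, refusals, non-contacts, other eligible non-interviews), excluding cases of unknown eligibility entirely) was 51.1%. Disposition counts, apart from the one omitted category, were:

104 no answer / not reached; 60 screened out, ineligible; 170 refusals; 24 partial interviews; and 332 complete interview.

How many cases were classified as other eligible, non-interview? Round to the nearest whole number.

20

RR5 = 332 / D = 0.511
D = 332 / 0.511 = 649.7
Remaining denominator categories sum to 630
other eligible, non-interview = 649.7 − 630 ≈ 20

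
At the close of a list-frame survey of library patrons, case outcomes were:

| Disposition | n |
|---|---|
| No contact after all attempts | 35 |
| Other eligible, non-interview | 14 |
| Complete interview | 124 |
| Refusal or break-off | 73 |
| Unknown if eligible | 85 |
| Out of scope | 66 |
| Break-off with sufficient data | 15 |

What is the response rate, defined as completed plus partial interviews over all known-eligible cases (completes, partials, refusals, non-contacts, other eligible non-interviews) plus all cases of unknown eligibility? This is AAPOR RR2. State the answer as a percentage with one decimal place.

40.2%

Numerator = 124 + 15 = 139
Denominator = 124 + 15 + 73 + 35 + 14 + 85 = 346
RR2 = 139 / 346 = 0.4017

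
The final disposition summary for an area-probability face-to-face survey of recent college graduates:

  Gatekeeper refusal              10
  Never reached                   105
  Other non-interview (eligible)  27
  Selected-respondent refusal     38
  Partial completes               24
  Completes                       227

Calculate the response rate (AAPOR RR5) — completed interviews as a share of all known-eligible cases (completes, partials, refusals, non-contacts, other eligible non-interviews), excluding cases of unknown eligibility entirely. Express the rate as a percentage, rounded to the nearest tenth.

52.7%

Declined to participate = 10 + 38 = 48
Top → 227
Denom → 227 + 24 + 48 + 105 + 27 = 431
RR5 = 227 / 431 = 0.5267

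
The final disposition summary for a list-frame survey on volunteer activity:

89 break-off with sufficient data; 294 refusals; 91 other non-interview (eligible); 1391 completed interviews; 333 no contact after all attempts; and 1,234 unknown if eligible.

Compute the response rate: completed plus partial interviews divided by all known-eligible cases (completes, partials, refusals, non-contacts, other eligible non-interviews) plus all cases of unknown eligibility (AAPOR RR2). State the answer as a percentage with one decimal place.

Num: 1391 + 89 = 1480
Base: 1391 + 89 + 294 + 333 + 91 + 1234 = 3432
RR2 = 1480 / 3432 = 0.4312

43.1%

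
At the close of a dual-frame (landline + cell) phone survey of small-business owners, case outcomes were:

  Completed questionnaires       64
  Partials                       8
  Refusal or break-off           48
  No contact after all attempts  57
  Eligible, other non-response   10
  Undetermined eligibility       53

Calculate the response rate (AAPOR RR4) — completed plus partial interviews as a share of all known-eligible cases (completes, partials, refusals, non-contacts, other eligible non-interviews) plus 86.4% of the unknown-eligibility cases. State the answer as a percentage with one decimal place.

30.9%

Top: 64 + 8 = 72
Eligible (known): 64 + 8 + 48 + 57 + 10 = 187
e × U: 0.8640 × 53 = 45.79
Denom: 187 + 45.79 = 232.79
RR4 = 72 / 232.79 = 0.3093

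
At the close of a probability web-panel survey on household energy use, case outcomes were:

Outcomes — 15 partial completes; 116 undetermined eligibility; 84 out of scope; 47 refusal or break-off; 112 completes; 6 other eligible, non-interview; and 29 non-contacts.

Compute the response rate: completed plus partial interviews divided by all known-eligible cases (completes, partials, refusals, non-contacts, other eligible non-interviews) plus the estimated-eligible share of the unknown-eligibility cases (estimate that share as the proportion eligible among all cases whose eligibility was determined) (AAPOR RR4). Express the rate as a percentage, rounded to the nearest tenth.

43.5%

Top: 112 + 15 = 127
Eligible (known): 112 + 15 + 47 + 29 + 6 = 209
e = 209 / (209 + 84) = 209 / 293 = 0.7133
Estimated eligible among unknowns: 0.7133 × 116 = 82.74
Denom: 209 + 82.74 = 291.74
RR4 = 127 / 291.74 = 0.4353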